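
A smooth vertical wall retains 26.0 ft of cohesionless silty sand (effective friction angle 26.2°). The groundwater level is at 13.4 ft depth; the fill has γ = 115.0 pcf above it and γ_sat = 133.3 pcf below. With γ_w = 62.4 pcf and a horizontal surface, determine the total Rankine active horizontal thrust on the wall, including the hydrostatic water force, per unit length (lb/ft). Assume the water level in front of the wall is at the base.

18700 lb/ft

K_a = tan²(45° − φ/2) = 0.3874.
γ' = 133.3 − 62.4 = 70.90 pcf. Depth below WT = 12.6 ft.
σ'_h at WT = K_a γ d_w = 597.0 psf; at base = 597.0 + K_a γ' × 12.6 = 943.2 psf.
P₁ (0–13.4 ft) = ½×597.0×13.4 = 4000. P₂ (13.4–26.0 ft) = ½(597.0+943.2)×12.6 = 9703.
P_w = ½ γ_w h₂² = 0.5×62.4×12.6² = 4953. Total = 4000+9703+4953 = 18660 lb/ft.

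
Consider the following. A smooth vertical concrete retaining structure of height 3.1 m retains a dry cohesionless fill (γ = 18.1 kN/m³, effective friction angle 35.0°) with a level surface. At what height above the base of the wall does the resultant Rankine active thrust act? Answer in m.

K_a = 0.2710.
The pressure distribution is triangular, so the resultant acts at H/3 above the base = 3.1/3 = 1.033 m.

1.03 m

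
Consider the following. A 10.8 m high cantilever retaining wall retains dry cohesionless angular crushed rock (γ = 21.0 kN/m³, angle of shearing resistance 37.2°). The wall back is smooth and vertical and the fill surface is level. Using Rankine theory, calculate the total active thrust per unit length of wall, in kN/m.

302 kN/m

K_a = tan²(45° − φ/2) = 0.2464.
P_a = ½ K_a γ H² = 0.5 × 0.2464 × 21.0 × 10.8² = 301.8 kN/m.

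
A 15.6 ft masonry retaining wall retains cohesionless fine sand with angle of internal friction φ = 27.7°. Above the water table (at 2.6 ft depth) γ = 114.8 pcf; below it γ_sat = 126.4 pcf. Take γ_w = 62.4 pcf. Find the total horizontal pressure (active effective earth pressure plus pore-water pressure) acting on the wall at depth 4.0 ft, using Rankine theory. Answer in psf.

K_a = (1 − sin φ)/(1 + sin φ) = 0.3653.
γ' = 126.4 − 62.4 = 64.00 pcf.
Effective vertical stress at 4.0 ft: σ'_v = 114.8×2.6 + 64.00×1.40 = 388.1 psf.
σ'_h = K_a σ'_v = 0.3653 × 388.1 = 141.8 psf; u = γ_w × 1.40 = 87.36 psf.
Total σ_h = 141.8 + 87.36 = 229.1 psf.

229 psf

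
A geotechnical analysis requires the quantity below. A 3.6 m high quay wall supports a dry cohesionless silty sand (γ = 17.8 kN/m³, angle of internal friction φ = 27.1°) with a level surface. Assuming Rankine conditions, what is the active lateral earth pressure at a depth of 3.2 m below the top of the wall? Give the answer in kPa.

K_a = (1 − sin φ)/(1 + sin φ) = 0.3741.
σ_h = K_a γ z = 0.3741 × 17.8 × 3.2 = 21.31 kPa.

21.3 kPa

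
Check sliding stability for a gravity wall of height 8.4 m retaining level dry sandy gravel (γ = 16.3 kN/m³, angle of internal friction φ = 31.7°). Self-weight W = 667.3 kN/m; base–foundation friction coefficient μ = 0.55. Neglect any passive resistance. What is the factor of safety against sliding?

K_a = tan²(45° − 31.7°/2) = 0.3111.
P_a = ½K_aγH² = 0.5×0.3111×16.3×8.4² = 178.9 kN/m, acting at H/3 = 2.800 m above the base.
FS_sliding = μW / P_a = 0.55×667.3 / 178.9 = 2.052.

2.05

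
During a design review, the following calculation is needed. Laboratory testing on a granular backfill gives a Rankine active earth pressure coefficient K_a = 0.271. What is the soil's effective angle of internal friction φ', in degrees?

K_a = tan²(45° − φ/2) ⇒ 45° − φ/2 = arctan(√0.271) = 27.50°.
φ = 2(45° − 27.50°) = 35.00°.

35.0°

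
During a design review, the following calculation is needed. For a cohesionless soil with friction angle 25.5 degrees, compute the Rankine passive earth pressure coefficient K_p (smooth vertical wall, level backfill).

K_p = (1 + sin φ)/(1 − sin φ) = tan²(45° + 25.5°/2) = 2.512.

2.51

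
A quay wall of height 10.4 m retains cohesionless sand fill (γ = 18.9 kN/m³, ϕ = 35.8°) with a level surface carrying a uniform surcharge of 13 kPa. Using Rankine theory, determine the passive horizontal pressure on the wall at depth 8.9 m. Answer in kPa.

692 kPa

K_p = (1 + sin φ)/(1 − sin φ) = 3.819.
σ_v = γz + q = 18.9 × 8.9 + 13 = 181.2 kPa.
σ_h = K_p σ_v = 3.819 × 181.2 = 692.0 kPa.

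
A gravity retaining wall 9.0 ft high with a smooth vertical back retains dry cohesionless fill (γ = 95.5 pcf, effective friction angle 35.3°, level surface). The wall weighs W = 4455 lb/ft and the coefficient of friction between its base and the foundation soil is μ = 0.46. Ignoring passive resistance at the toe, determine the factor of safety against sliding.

K_a = tan²(45° − 35.3°/2) = 0.2675.
P_a = ½K_aγH² = 0.5×0.2675×95.5×9.0² = 1035 lb/ft, acting at H/3 = 3.000 ft above the base.
FS_sliding = μW / P_a = 0.46×4455 / 1035 = 1.980.

1.98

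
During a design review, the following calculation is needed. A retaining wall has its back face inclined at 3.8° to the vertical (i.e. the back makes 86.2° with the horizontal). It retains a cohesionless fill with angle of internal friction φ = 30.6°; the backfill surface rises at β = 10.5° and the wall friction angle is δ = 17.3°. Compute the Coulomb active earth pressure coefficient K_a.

K_a = sin²(α+φ) / [sin²α · sin(α−δ) · (1 + √{sin(φ+δ)sin(φ−β) / (sin(α−δ)sin(α+β))})²].
With α = 86.2°, φ = 30.6°, δ = 17.3°, β = 10.5°: K_a = 0.3690.

0.369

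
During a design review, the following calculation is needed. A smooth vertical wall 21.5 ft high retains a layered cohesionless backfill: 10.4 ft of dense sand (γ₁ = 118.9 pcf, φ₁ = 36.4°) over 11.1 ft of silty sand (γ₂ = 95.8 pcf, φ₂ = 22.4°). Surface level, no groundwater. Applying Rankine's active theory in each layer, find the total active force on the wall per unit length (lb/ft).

10400 lb/ft

K_a1 = tan²(45°−36.4°/2) = 0.2552; K_a2 = tan²(45°−22.4°/2) = 0.4482.
Layer 1: σ at base = K_a1 γ₁ h₁ = 315.5 psf; P₁ = ½×315.5×10.4 = 1641.
Layer 2: σ_v at top = γ₁h₁ = 1237; σ_h top = K_a2×1237 = 554.2; σ_h base = K_a2×(1237+95.8×11.1) = 1031.
P₂ = ½(554.2+1031)×11.1 = 8796. Total P_a = 1641+8796 = 10440 lb/ft.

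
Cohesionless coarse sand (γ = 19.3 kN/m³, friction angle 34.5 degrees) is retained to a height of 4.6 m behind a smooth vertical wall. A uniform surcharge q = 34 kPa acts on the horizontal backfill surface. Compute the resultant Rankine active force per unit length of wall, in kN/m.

99.8 kN/m

K_a = tan²(45° − φ/2) = 0.2768.
Soil triangle: ½ K_a γ H² = 0.5×0.2768×19.3×4.6² = 56.52 kN/m.
Surcharge rectangle: K_a q H = 0.2768×34×4.6 = 43.29 kN/m.
Total = 56.52 + 43.29 = 99.82 kN/m.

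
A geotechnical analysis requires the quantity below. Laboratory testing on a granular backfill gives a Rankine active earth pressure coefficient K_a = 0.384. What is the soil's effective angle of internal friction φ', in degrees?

26.4°

K_a = tan²(45° − φ/2) ⇒ 45° − φ/2 = arctan(√0.384) = 31.79°.
φ = 2(45° − 31.79°) = 26.43°.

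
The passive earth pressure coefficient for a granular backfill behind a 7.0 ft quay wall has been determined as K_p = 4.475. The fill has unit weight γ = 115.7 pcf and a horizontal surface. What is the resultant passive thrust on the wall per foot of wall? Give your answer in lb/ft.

12700 lb/ft

P = ½ K_p γ H² = 0.5 × 4.475 × 115.7 × 7.0² = 12690 lb/ft.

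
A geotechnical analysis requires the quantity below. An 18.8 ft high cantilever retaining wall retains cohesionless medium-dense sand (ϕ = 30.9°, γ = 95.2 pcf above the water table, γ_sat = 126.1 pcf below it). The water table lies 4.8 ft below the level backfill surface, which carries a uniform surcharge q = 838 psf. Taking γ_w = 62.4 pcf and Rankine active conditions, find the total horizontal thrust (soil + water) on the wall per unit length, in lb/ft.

K_a = tan²(45° − φ/2) = 0.3214.
γ' = 126.1 − 62.4 = 63.70 pcf. h₂ = H − d_w = 14.0 ft.
σ'_h: at surface K_a·q = 269.3; at WT K_a(q+γd_w) = 416.2; at base K_a(q+γd_w+γ'h₂) = 702.8 psf.
P₁ = ½(269.3+416.2)×4.8 = 1645; P₂ = ½(416.2+702.8)×14.0 = 7833; P_w = ½γ_w h₂² = 6115.
Total = 1645+7833+6115 = 15590 lb/ft.

15600 lb/ft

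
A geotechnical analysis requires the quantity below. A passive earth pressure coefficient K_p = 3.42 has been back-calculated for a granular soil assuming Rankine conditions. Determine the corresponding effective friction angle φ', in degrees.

K_p = (1+sin φ)/(1−sin φ) ⇒ sin φ = (K_p − 1)/(K_p + 1) = 0.5475.
φ = arcsin(0.5475) = 33.20°.

33.2°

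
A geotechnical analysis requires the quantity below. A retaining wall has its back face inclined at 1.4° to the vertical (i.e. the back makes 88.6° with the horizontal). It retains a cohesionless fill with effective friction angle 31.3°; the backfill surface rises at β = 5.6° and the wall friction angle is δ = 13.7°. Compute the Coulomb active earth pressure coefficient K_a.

K_a = sin²(α+φ) / [sin²α · sin(α−δ) · (1 + √{sin(φ+δ)sin(φ−β) / (sin(α−δ)sin(α+β))})²].
With α = 88.6°, φ = 31.3°, δ = 13.7°, β = 5.6°: K_a = 0.3183.

0.318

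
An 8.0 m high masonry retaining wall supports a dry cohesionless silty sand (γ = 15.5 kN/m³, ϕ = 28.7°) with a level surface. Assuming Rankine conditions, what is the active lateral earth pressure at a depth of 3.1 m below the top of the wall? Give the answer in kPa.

16.9 kPa

K_a = (1 − sin φ)/(1 + sin φ) = 0.3511.
σ_h = K_a γ z = 0.3511 × 15.5 × 3.1 = 16.87 kPa.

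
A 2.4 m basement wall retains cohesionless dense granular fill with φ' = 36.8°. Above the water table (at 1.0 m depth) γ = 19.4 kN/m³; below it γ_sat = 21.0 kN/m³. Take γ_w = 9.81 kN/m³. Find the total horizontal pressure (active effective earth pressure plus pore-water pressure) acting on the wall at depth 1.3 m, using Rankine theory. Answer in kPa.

K_a = (1 − sin φ)/(1 + sin φ) = 0.2508.
γ' = 21.0 − 9.81 = 11.19 kN/m³.
Effective vertical stress at 1.3 m: σ'_v = 19.4×1.0 + 11.19×0.300 = 22.76 kPa.
σ'_h = K_a σ'_v = 0.2508 × 22.76 = 5.707 kPa; u = γ_w × 0.300 = 2.943 kPa.
Total σ_h = 5.707 + 2.943 = 8.650 kPa.

8.65 kPa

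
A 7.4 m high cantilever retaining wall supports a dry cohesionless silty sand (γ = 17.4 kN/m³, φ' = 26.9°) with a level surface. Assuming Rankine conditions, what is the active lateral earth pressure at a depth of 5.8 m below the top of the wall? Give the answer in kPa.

K_a = (1 − sin φ)/(1 + sin φ) = 0.3770.
σ_h = K_a γ z = 0.3770 × 17.4 × 5.8 = 38.05 kPa.

38.0 kPa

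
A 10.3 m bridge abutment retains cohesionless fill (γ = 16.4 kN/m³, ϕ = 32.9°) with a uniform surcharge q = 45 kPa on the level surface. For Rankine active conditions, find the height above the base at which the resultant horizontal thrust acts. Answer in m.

K_a = 0.2960.
Triangular part P₁ = ½K_aγH² = 257.5 at H/3 = 3.433 m; rectangular part P₂ = K_a q H = 137.2 at H/2 = 5.150 m.
ȳ = (P₁·3.433 + P₂·5.150)/(P₁+P₂) = 4.030 m.

4.03 m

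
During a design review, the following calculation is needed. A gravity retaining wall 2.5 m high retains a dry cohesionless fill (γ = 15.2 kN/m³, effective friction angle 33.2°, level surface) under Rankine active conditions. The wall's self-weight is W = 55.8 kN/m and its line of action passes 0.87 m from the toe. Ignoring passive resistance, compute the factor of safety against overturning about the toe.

4.19

K_a = tan²(45° − 33.2°/2) = 0.2924.
P_a = ½K_aγH² = 0.5×0.2924×15.2×2.5² = 13.89 kN/m, acting at H/3 = 0.8333 m above the base.
Overturning moment M_o = P_a × H/3 = 13.89 × 0.8333 = 11.57.
Resisting moment M_r = W × 0.87 = 55.8 × 0.87 = 48.55.
FS_overturning = M_r/M_o = 48.55/11.57 = 4.195.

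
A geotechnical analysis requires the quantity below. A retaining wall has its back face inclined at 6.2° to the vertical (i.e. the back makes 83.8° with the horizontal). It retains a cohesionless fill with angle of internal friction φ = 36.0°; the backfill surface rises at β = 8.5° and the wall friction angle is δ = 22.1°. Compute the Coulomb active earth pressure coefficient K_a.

0.311

K_a = sin²(α+φ) / [sin²α · sin(α−δ) · (1 + √{sin(φ+δ)sin(φ−β) / (sin(α−δ)sin(α+β))})²].
With α = 83.8°, φ = 36.0°, δ = 22.1°, β = 8.5°: K_a = 0.3112.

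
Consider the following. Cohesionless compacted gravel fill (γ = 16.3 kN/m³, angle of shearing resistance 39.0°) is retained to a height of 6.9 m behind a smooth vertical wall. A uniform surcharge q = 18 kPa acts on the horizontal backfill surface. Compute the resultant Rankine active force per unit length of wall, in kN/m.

K_a = tan²(45° − φ/2) = 0.2275.
Soil triangle: ½ K_a γ H² = 0.5×0.2275×16.3×6.9² = 88.28 kN/m.
Surcharge rectangle: K_a q H = 0.2275×18×6.9 = 28.26 kN/m.
Total = 88.28 + 28.26 = 116.5 kN/m.

117 kN/m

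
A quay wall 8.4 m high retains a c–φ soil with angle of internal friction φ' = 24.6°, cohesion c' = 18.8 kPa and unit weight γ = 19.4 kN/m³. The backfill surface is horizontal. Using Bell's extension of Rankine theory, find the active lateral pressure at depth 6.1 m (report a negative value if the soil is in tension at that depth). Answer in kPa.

24.6 kPa

K_a = (1 − sin φ)/(1 + sin φ) = 0.4121.
σ_a = K_a γ z − 2c√K_a = 0.4121×19.4×6.1 − 2×18.8×0.6420 = 24.63 kPa.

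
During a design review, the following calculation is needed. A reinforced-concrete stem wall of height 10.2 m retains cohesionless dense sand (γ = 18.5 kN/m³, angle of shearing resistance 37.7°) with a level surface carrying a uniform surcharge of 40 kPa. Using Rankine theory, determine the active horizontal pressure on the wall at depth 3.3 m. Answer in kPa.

K_a = (1 − sin φ)/(1 + sin φ) = 0.2411.
σ_v = γz + q = 18.5 × 3.3 + 40 = 101.0 kPa.
σ_h = K_a σ_v = 0.2411 × 101.0 = 24.36 kPa.

24.4 kPa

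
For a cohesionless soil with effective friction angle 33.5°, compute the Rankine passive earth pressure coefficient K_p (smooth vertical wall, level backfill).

K_p = (1 + sin φ)/(1 − sin φ) = tan²(45° + 33.5°/2) = 3.464.

3.46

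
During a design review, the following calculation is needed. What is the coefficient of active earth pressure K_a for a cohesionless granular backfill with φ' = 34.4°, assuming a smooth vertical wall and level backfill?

0.278

K_a = (1 − sin φ)/(1 + sin φ) = (1 − sin 34.4°)/(1 + sin 34.4°) = 0.2780.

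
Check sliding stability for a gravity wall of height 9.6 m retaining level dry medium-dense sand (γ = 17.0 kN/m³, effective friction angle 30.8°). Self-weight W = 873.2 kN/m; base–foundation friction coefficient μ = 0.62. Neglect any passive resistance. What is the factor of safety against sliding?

2.14

K_a = tan²(45° − 30.8°/2) = 0.3227.
P_a = ½K_aγH² = 0.5×0.3227×17.0×9.6² = 252.8 kN/m, acting at H/3 = 3.200 m above the base.
FS_sliding = μW / P_a = 0.62×873.2 / 252.8 = 2.142.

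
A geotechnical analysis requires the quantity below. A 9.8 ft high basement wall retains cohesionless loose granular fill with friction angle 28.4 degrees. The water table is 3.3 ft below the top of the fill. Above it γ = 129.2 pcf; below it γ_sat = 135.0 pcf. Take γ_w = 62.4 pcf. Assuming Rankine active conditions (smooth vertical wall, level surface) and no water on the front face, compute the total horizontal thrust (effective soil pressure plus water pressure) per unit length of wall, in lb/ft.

3100 lb/ft

K_a = tan²(45° − φ/2) = 0.3554.
γ' = 135.0 − 62.4 = 72.60 pcf. Depth below WT = 6.5 ft.
σ'_h at WT = K_a γ d_w = 151.5 psf; at base = 151.5 + K_a γ' × 6.5 = 319.2 psf.
P₁ (0–3.3 ft) = ½×151.5×3.3 = 250.0. P₂ (3.3–9.8 ft) = ½(151.5+319.2)×6.5 = 1530.
P_w = ½ γ_w h₂² = 0.5×62.4×6.5² = 1318. Total = 250.0+1530+1318 = 3098 lb/ft.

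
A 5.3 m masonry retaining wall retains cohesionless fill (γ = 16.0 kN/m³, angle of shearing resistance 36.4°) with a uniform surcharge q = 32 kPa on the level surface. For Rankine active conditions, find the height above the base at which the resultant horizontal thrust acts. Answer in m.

2.15 m

K_a = 0.2552.
Triangular part P₁ = ½K_aγH² = 57.34 at H/3 = 1.767 m; rectangular part P₂ = K_a q H = 43.28 at H/2 = 2.650 m.
ȳ = (P₁·1.767 + P₂·2.650)/(P₁+P₂) = 2.147 m.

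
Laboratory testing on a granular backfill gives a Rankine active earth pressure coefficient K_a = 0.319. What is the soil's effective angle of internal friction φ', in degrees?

K_a = tan²(45° − φ/2) ⇒ 45° − φ/2 = arctan(√0.319) = 29.46°.
φ = 2(45° − 29.46°) = 31.08°.

31.1°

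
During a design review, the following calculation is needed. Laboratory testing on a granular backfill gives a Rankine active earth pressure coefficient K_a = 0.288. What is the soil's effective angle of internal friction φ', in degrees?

33.6°

K_a = tan²(45° − φ/2) ⇒ 45° − φ/2 = arctan(√0.288) = 28.22°.
φ = 2(45° − 28.22°) = 33.56°.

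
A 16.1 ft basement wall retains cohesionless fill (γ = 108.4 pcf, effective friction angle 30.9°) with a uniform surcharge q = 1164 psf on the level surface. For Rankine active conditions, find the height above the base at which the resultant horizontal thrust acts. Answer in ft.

K_a = 0.3214.
Triangular part P₁ = ½K_aγH² = 4515 at H/3 = 5.367 ft; rectangular part P₂ = K_a q H = 6023 at H/2 = 8.050 ft.
ȳ = (P₁·5.367 + P₂·8.050)/(P₁+P₂) = 6.900 ft.

6.90 ft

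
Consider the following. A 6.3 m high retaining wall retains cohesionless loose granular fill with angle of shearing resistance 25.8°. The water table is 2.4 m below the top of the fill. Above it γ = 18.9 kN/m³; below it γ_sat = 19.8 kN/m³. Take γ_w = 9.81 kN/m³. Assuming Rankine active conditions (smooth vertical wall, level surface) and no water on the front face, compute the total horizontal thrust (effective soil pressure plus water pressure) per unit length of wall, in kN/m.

K_a = tan²(45° − φ/2) = 0.3935.
γ' = 19.8 − 9.81 = 9.990 kN/m³. Depth below WT = 3.9 m.
σ'_h at WT = K_a γ d_w = 17.85 kPa; at base = 17.85 + K_a γ' × 3.9 = 33.18 kPa.
P₁ (0–2.4 m) = ½×17.85×2.4 = 21.42. P₂ (2.4–6.3 m) = ½(17.85+33.18)×3.9 = 99.51.
P_w = ½ γ_w h₂² = 0.5×9.81×3.9² = 74.61. Total = 21.42+99.51+74.61 = 195.5 kN/m.

196 kN/m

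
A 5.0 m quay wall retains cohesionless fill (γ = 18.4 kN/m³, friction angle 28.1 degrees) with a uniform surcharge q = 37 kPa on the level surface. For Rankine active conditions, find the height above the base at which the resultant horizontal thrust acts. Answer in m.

K_a = 0.3596.
Triangular part P₁ = ½K_aγH² = 82.71 at H/3 = 1.667 m; rectangular part P₂ = K_a q H = 66.53 at H/2 = 2.500 m.
ȳ = (P₁·1.667 + P₂·2.500)/(P₁+P₂) = 2.038 m.

2.04 m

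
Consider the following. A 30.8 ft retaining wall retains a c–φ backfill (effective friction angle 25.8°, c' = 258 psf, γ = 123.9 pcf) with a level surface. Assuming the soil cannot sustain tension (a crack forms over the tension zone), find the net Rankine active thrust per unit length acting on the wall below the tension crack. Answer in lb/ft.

K_a = 0.3935; √K_a = 0.6273.
Tension-crack depth z_c = 2c/(γ√K_a) = 2×258/(123.9×0.6273) = 6.639 ft.
σ_a at base = K_a γ H − 2c√K_a = 0.3935×123.9×30.8 − 2×258×0.6273 = 1178 psf.
P_a = ½ × 1178 × (H − z_c) = 0.5×1178×24.16 = 14230 lb/ft.

14200 lb/ft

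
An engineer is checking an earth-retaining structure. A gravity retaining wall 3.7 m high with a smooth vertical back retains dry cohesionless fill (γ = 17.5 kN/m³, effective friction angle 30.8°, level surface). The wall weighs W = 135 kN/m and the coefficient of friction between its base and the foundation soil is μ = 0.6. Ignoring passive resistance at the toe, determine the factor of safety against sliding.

K_a = tan²(45° − 30.8°/2) = 0.3227.
P_a = ½K_aγH² = 0.5×0.3227×17.5×3.7² = 38.66 kN/m, acting at H/3 = 1.233 m above the base.
FS_sliding = μW / P_a = 0.6×135 / 38.66 = 2.095.

2.10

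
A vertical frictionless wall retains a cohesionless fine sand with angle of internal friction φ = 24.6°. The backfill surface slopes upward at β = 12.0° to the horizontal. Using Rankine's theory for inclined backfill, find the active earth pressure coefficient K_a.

K_a = cos β · (cos β − √(cos²β − cos²φ)) / (cos β + √(cos²β − cos²φ)).
cos β = 0.9781, cos φ = 0.9092, √(cos²β − cos²φ) = 0.3606.
K_a = 0.9781 × (0.9781 − 0.3606)/(0.9781 + 0.3606) = 0.4512.

0.451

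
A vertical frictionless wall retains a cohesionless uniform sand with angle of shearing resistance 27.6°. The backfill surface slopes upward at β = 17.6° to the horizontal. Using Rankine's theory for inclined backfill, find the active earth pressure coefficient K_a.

0.440

K_a = cos β · (cos β − √(cos²β − cos²φ)) / (cos β + √(cos²β − cos²φ)).
cos β = 0.9532, cos φ = 0.8862, √(cos²β − cos²φ) = 0.3510.
K_a = 0.9532 × (0.9532 − 0.3510)/(0.9532 + 0.3510) = 0.4401.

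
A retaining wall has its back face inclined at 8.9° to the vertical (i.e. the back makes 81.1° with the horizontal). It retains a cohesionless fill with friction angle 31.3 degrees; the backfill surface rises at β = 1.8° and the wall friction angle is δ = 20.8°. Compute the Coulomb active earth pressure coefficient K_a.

K_a = sin²(α+φ) / [sin²α · sin(α−δ) · (1 + √{sin(φ+δ)sin(φ−β) / (sin(α−δ)sin(α+β))})²].
With α = 81.1°, φ = 31.3°, δ = 20.8°, β = 1.8°: K_a = 0.3609.

0.361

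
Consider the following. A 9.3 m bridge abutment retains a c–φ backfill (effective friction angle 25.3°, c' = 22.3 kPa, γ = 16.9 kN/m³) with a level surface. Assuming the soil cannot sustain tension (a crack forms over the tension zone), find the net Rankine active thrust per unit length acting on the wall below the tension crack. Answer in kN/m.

89.3 kN/m

K_a = 0.4012; √K_a = 0.6334.
Tension-crack depth z_c = 2c/(γ√K_a) = 2×22.3/(16.9×0.6334) = 4.167 m.
σ_a at base = K_a γ H − 2c√K_a = 0.4012×16.9×9.3 − 2×22.3×0.6334 = 34.81 kPa.
P_a = ½ × 34.81 × (H − z_c) = 0.5×34.81×5.133 = 89.34 kN/m.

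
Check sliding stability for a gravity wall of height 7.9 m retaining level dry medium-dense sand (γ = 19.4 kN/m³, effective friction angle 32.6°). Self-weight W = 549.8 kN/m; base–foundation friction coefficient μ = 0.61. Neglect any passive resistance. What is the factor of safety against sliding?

K_a = tan²(45° − 32.6°/2) = 0.2997.
P_a = ½K_aγH² = 0.5×0.2997×19.4×7.9² = 181.5 kN/m, acting at H/3 = 2.633 m above the base.
FS_sliding = μW / P_a = 0.61×549.8 / 181.5 = 1.848.

1.85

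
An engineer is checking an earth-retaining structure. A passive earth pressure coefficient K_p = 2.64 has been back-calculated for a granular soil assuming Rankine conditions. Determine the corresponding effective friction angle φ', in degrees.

K_p = (1+sin φ)/(1−sin φ) ⇒ sin φ = (K_p − 1)/(K_p + 1) = 0.4505.
φ = arcsin(0.4505) = 26.78°.

26.8°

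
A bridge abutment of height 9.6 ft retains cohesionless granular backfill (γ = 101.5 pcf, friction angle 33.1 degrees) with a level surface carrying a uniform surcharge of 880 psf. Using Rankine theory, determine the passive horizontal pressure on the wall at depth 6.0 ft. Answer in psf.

K_p = (1 + sin φ)/(1 − sin φ) = 3.406.
σ_v = γz + q = 101.5 × 6.0 + 880 = 1489 psf.
σ_h = K_p σ_v = 3.406 × 1489 = 5072 psf.

5070 psf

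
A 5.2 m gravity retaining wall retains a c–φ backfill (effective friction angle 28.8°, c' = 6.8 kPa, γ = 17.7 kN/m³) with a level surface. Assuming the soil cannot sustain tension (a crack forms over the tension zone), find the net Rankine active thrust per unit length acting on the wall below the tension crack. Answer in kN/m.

K_a = 0.3498; √K_a = 0.5914.
Tension-crack depth z_c = 2c/(γ√K_a) = 2×6.8/(17.7×0.5914) = 1.299 m.
σ_a at base = K_a γ H − 2c√K_a = 0.3498×17.7×5.2 − 2×6.8×0.5914 = 24.15 kPa.
P_a = ½ × 24.15 × (H − z_c) = 0.5×24.15×3.901 = 47.10 kN/m.

47.1 kN/m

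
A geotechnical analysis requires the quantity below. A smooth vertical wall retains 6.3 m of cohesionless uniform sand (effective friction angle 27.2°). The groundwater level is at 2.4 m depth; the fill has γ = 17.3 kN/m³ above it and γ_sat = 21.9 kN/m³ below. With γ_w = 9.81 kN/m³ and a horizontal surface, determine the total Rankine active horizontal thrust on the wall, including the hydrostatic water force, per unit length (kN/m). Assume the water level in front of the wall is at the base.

188 kN/m

K_a = tan²(45° − φ/2) = 0.3726.
γ' = 21.9 − 9.81 = 12.09 kN/m³. Depth below WT = 3.9 m.
σ'_h at WT = K_a γ d_w = 15.47 kPa; at base = 15.47 + K_a γ' × 3.9 = 33.04 kPa.
P₁ (0–2.4 m) = ½×15.47×2.4 = 18.56. P₂ (2.4–6.3 m) = ½(15.47+33.04)×3.9 = 94.59.
P_w = ½ γ_w h₂² = 0.5×9.81×3.9² = 74.61. Total = 18.56+94.59+74.61 = 187.8 kN/m.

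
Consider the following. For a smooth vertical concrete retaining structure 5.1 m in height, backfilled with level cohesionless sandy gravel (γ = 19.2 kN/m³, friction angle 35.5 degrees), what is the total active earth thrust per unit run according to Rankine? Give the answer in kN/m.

66.2 kN/m

K_a = tan²(45° − φ/2) = 0.2653.
P_a = ½ K_a γ H² = 0.5 × 0.2653 × 19.2 × 5.1² = 66.23 kN/m.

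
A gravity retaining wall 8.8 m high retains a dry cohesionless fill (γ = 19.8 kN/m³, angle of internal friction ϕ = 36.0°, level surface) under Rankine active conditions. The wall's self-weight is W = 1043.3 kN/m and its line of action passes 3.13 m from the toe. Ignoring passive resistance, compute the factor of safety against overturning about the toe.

5.59

K_a = tan²(45° − 36.0°/2) = 0.2596.
P_a = ½K_aγH² = 0.5×0.2596×19.8×8.8² = 199.0 kN/m, acting at H/3 = 2.933 m above the base.
Overturning moment M_o = P_a × H/3 = 199.0 × 2.933 = 583.8.
Resisting moment M_r = W × 3.13 = 1043.3 × 3.13 = 3266.
FS_overturning = M_r/M_o = 3266/583.8 = 5.593.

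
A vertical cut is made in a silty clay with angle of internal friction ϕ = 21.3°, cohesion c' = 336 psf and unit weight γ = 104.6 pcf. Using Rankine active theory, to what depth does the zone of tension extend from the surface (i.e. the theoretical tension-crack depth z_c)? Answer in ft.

K_a = tan²(45° − 21.3°/2) = 0.4671; √K_a = 0.6834.
The active pressure is zero where K_a γ z = 2c√K_a, so z_c = 2c/(γ√K_a) = 2×336/(104.6×0.6834) = 9.400 ft.

9.40 ft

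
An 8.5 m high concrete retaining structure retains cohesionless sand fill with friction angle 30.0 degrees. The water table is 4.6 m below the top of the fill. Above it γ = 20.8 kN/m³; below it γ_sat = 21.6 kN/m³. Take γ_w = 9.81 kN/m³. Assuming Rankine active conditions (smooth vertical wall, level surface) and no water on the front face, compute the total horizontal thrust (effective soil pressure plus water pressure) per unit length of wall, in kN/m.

302 kN/m

K_a = tan²(45° − φ/2) = 0.3333.
γ' = 21.6 − 9.81 = 11.79 kN/m³. Depth below WT = 3.9 m.
σ'_h at WT = K_a γ d_w = 31.89 kPa; at base = 31.89 + K_a γ' × 3.9 = 47.22 kPa.
P₁ (0–4.6 m) = ½×31.89×4.6 = 73.35. P₂ (4.6–8.5 m) = ½(31.89+47.22)×3.9 = 154.3.
P_w = ½ γ_w h₂² = 0.5×9.81×3.9² = 74.61. Total = 73.35+154.3+74.61 = 302.2 kN/m.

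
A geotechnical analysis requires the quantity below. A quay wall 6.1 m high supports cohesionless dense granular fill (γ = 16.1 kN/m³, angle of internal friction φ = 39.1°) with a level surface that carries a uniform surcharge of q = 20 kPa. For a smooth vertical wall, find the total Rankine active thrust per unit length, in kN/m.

K_a = tan²(45° − φ/2) = 0.2265.
Soil triangle: ½ K_a γ H² = 0.5×0.2265×16.1×6.1² = 67.84 kN/m.
Surcharge rectangle: K_a q H = 0.2265×20×6.1 = 27.63 kN/m.
Total = 67.84 + 27.63 = 95.47 kN/m.

95.5 kN/m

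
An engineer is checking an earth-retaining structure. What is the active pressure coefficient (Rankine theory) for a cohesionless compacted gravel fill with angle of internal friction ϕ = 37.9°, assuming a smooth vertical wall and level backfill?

K_a = tan²(45° − φ/2) = tan²(26.05°) = 0.2389.

0.239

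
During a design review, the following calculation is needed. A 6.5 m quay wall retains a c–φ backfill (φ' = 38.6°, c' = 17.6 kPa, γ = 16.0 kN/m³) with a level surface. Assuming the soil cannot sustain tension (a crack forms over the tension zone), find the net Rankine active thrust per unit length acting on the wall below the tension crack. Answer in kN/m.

K_a = 0.2316; √K_a = 0.4813.
Tension-crack depth z_c = 2c/(γ√K_a) = 2×17.6/(16.0×0.4813) = 4.571 m.
σ_a at base = K_a γ H − 2c√K_a = 0.2316×16.0×6.5 − 2×17.6×0.4813 = 7.148 kPa.
P_a = ½ × 7.148 × (H − z_c) = 0.5×7.148×1.929 = 6.893 kN/m.

6.89 kN/m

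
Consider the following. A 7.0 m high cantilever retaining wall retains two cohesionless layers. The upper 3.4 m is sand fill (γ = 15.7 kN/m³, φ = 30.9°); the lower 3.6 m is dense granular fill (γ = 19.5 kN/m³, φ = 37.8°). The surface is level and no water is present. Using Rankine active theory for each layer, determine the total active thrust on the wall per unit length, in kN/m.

106 kN/m

K_a1 = tan²(45°−30.9°/2) = 0.3214; K_a2 = tan²(45°−37.8°/2) = 0.2400.
Layer 1: σ at base = K_a1 γ₁ h₁ = 17.16 kPa; P₁ = ½×17.16×3.4 = 29.17.
Layer 2: σ_v at top = γ₁h₁ = 53.38; σ_h top = K_a2×53.38 = 12.81; σ_h base = K_a2×(53.38+19.5×3.6) = 29.66.
P₂ = ½(12.81+29.66)×3.6 = 76.45. Total P_a = 29.17+76.45 = 105.6 kN/m.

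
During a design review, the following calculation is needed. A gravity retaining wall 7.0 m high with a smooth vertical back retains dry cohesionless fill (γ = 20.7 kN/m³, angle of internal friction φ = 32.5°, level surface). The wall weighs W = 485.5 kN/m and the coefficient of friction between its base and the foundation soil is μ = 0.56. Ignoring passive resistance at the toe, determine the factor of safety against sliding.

K_a = tan²(45° − 32.5°/2) = 0.3010.
P_a = ½K_aγH² = 0.5×0.3010×20.7×7.0² = 152.6 kN/m, acting at H/3 = 2.333 m above the base.
FS_sliding = μW / P_a = 0.56×485.5 / 152.6 = 1.781.

1.78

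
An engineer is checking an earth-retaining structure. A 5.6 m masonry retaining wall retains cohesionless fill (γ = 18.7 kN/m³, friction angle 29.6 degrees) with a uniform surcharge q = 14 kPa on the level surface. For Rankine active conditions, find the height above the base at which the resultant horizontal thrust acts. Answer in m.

K_a = 0.3387.
Triangular part P₁ = ½K_aγH² = 99.32 at H/3 = 1.867 m; rectangular part P₂ = K_a q H = 26.56 at H/2 = 2.800 m.
ȳ = (P₁·1.867 + P₂·2.800)/(P₁+P₂) = 2.064 m.

2.06 m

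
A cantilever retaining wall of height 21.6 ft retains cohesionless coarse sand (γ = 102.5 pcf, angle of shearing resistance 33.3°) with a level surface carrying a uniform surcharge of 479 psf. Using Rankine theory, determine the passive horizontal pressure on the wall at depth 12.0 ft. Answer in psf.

K_p = (1 + sin φ)/(1 − sin φ) = 3.435.
σ_v = γz + q = 102.5 × 12.0 + 479 = 1709 psf.
σ_h = K_p σ_v = 3.435 × 1709 = 5870 psf.

5870 psf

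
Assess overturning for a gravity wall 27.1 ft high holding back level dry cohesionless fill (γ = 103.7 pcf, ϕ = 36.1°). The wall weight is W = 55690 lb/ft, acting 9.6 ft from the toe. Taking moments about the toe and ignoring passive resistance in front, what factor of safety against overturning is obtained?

K_a = tan²(45° − 36.1°/2) = 0.2585.
P_a = ½K_aγH² = 0.5×0.2585×103.7×27.1² = 9843 lb/ft, acting at H/3 = 9.033 ft above the base.
Overturning moment M_o = P_a × H/3 = 9843 × 9.033 = 88920.
Resisting moment M_r = W × 9.6 = 55690 × 9.6 = 534600.
FS_overturning = M_r/M_o = 534600/88920 = 6.013.

6.01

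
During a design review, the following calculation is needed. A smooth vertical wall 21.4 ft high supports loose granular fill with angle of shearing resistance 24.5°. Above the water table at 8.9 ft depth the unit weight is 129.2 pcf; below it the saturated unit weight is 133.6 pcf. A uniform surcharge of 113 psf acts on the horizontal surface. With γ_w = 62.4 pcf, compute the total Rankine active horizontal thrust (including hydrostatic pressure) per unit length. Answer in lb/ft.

K_a = tan²(45° − φ/2) = 0.4137.
γ' = 133.6 − 62.4 = 71.20 pcf. h₂ = H − d_w = 12.5 ft.
σ'_h: at surface K_a·q = 46.75; at WT K_a(q+γd_w) = 522.5; at base K_a(q+γd_w+γ'h₂) = 890.7 psf.
P₁ = ½(46.75+522.5)×8.9 = 2533; P₂ = ½(522.5+890.7)×12.5 = 8833; P_w = ½γ_w h₂² = 4875.
Total = 2533+8833+4875 = 16240 lb/ft.

16200 lb/ft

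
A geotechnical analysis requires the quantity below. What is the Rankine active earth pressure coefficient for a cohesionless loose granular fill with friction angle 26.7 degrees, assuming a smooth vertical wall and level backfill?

K_a = tan²(45° − φ/2) = tan²(31.65°) = 0.3800.

0.380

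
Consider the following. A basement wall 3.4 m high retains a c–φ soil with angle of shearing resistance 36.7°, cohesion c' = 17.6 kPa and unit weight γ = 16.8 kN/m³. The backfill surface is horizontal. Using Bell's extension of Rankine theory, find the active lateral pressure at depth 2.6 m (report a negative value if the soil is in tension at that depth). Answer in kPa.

K_a = (1 − sin φ)/(1 + sin φ) = 0.2519.
σ_a = K_a γ z − 2c√K_a = 0.2519×16.8×2.6 − 2×17.6×0.5019 = -6.664 kPa.

-6.66 kPa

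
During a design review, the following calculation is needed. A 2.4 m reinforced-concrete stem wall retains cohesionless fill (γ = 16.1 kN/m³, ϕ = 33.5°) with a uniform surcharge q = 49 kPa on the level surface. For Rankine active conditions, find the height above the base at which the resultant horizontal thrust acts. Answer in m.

K_a = 0.2887.
Triangular part P₁ = ½K_aγH² = 13.39 at H/3 = 0.8000 m; rectangular part P₂ = K_a q H = 33.95 at H/2 = 1.200 m.
ȳ = (P₁·0.8000 + P₂·1.200)/(P₁+P₂) = 1.087 m.

1.09 m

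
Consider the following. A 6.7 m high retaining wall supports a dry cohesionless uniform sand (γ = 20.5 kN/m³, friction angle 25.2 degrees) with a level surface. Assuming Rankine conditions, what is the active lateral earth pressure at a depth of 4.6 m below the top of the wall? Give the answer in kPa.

38.0 kPa

K_a = (1 − sin φ)/(1 + sin φ) = 0.4027.
σ_h = K_a γ z = 0.4027 × 20.5 × 4.6 = 37.98 kPa.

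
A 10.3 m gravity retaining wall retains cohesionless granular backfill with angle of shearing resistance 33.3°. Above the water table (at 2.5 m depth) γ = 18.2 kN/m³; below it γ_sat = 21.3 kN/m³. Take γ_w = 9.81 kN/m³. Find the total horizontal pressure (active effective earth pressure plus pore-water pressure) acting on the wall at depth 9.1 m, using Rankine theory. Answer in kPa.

K_a = (1 − sin φ)/(1 + sin φ) = 0.2911.
γ' = 21.3 − 9.81 = 11.49 kN/m³.
Effective vertical stress at 9.1 m: σ'_v = 18.2×2.5 + 11.49×6.60 = 121.3 kPa.
σ'_h = K_a σ'_v = 0.2911 × 121.3 = 35.32 kPa; u = γ_w × 6.60 = 64.75 kPa.
Total σ_h = 35.32 + 64.75 = 100.1 kPa.

100 kPa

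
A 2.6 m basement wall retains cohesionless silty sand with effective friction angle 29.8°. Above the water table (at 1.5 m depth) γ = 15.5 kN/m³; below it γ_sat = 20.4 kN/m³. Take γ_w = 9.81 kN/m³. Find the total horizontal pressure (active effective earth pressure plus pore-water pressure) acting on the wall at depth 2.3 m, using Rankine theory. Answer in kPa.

18.5 kPa

K_a = (1 − sin φ)/(1 + sin φ) = 0.3360.
γ' = 20.4 − 9.81 = 10.59 kN/m³.
Effective vertical stress at 2.3 m: σ'_v = 15.5×1.5 + 10.59×0.800 = 31.72 kPa.
σ'_h = K_a σ'_v = 0.3360 × 31.72 = 10.66 kPa; u = γ_w × 0.800 = 7.848 kPa.
Total σ_h = 10.66 + 7.848 = 18.51 kPa.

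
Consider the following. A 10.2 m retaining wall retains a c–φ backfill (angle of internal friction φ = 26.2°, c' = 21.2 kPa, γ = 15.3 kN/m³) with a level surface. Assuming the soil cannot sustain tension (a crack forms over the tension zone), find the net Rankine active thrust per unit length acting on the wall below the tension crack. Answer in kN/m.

97.9 kN/m

K_a = 0.3874; √K_a = 0.6224.
Tension-crack depth z_c = 2c/(γ√K_a) = 2×21.2/(15.3×0.6224) = 4.452 m.
σ_a at base = K_a γ H − 2c√K_a = 0.3874×15.3×10.2 − 2×21.2×0.6224 = 34.07 kPa.
P_a = ½ × 34.07 × (H − z_c) = 0.5×34.07×5.748 = 97.92 kN/m.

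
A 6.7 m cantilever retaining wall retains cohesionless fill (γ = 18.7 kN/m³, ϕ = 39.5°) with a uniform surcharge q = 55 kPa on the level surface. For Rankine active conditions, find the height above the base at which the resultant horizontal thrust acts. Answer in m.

K_a = 0.2224.
Triangular part P₁ = ½K_aγH² = 93.36 at H/3 = 2.233 m; rectangular part P₂ = K_a q H = 81.97 at H/2 = 3.350 m.
ȳ = (P₁·2.233 + P₂·3.350)/(P₁+P₂) = 2.755 m.

2.76 m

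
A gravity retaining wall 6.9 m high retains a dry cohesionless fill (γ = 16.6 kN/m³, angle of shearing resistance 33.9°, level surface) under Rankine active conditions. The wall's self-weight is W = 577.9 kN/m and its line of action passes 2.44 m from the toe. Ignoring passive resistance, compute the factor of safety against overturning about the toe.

5.46

K_a = tan²(45° − 33.9°/2) = 0.2839.
P_a = ½K_aγH² = 0.5×0.2839×16.6×6.9² = 112.2 kN/m, acting at H/3 = 2.300 m above the base.
Overturning moment M_o = P_a × H/3 = 112.2 × 2.300 = 258.0.
Resisting moment M_r = W × 2.44 = 577.9 × 2.44 = 1410.
FS_overturning = M_r/M_o = 1410/258.0 = 5.465.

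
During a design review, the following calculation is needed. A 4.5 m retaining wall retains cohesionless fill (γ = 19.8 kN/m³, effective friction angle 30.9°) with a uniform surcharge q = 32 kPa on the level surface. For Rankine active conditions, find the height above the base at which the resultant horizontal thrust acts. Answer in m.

K_a = 0.3214.
Triangular part P₁ = ½K_aγH² = 64.43 at H/3 = 1.500 m; rectangular part P₂ = K_a q H = 46.28 at H/2 = 2.250 m.
ȳ = (P₁·1.500 + P₂·2.250)/(P₁+P₂) = 1.814 m.

1.81 m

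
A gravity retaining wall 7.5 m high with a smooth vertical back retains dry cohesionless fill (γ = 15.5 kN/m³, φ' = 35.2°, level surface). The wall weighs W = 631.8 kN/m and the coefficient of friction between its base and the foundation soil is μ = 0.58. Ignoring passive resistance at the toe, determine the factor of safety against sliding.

3.13

K_a = tan²(45° − 35.2°/2) = 0.2687.
P_a = ½K_aγH² = 0.5×0.2687×15.5×7.5² = 117.1 kN/m, acting at H/3 = 2.500 m above the base.
FS_sliding = μW / P_a = 0.58×631.8 / 117.1 = 3.128.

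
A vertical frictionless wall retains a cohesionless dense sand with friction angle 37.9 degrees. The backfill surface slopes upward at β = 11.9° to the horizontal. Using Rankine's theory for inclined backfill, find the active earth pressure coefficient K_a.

K_a = cos β · (cos β − √(cos²β − cos²φ)) / (cos β + √(cos²β − cos²φ)).
cos β = 0.9785, cos φ = 0.7891, √(cos²β − cos²φ) = 0.5786.
K_a = 0.9785 × (0.9785 − 0.5786)/(0.9785 + 0.5786) = 0.2513.

0.251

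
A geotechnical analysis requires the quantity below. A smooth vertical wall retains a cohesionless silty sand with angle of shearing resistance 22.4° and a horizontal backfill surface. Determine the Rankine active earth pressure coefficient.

0.448

K_a = (1 − sin φ)/(1 + sin φ) = (1 − sin 22.4°)/(1 + sin 22.4°) = 0.4482.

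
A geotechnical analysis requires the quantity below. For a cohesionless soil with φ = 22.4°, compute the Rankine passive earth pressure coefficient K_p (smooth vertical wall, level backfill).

2.23

K_p = (1 + sin φ)/(1 − sin φ) = tan²(45° + 22.4°/2) = 2.231.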